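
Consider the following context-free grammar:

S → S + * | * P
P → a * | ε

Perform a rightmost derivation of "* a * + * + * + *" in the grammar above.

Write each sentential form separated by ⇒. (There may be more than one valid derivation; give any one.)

S ⇒ S + * ⇒ S + * + * ⇒ S + * + * + * ⇒ * P + * + * + * ⇒ * a * + * + * + *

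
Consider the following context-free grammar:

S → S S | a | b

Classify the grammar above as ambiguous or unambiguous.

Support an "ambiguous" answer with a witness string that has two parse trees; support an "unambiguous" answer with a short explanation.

Ambiguous - the string 'a b b b b' has two distinct parse trees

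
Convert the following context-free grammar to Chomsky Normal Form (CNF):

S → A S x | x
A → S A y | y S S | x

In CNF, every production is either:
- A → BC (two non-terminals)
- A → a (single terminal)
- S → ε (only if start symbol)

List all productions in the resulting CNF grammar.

TX → x; S → x; TY → y; A → x; S → A X0; X0 → S TX; A → S X1; X1 → A TY; A → TY X2; X2 → S S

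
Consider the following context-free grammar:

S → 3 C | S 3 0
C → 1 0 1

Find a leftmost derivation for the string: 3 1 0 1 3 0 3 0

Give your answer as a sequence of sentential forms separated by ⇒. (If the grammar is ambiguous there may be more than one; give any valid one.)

S ⇒ S 3 0 ⇒ S 3 0 3 0 ⇒ 3 C 3 0 3 0 ⇒ 3 1 0 1 3 0 3 0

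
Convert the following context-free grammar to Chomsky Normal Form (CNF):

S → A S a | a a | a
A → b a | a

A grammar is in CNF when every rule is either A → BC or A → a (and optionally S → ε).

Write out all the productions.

TA → a; S → a; TB → b; A → a; S → A X0; X0 → S TA; S → TA TA; A → TB TA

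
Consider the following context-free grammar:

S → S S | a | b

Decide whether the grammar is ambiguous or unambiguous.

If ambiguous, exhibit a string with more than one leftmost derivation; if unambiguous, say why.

Ambiguous - the string 'a a a b b' has two distinct leftmost derivations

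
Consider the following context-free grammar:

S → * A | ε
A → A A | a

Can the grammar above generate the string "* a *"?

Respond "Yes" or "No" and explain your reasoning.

No - no valid derivation exists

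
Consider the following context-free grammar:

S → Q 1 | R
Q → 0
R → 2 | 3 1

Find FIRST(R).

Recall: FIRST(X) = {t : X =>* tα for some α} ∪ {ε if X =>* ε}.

We compute FIRST(R) using the standard algorithm.
FIRST(Q) = {0}
FIRST(R) = {2, 3}
FIRST(S) = {0, 2, 3}
Therefore, FIRST(R) = {2, 3}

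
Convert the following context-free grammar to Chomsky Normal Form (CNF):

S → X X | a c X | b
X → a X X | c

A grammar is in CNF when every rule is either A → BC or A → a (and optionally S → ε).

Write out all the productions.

TA → a; TC → c; S → b; X → c; S → X X; S → TA X0; X0 → TC X; X → TA X1; X1 → X X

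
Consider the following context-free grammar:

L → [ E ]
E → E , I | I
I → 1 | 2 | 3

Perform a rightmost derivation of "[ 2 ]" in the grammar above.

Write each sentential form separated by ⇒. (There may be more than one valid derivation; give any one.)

L ⇒ [ E ] ⇒ [ I ] ⇒ [ 2 ]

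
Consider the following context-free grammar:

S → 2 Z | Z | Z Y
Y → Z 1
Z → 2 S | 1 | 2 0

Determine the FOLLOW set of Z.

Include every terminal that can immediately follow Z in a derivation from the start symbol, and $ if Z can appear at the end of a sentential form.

We compute FOLLOW(Z) using the standard algorithm.
FOLLOW(S) starts with {$}.
FIRST(S) = {1, 2}
FIRST(Y) = {1, 2}
FIRST(Z) = {1, 2}
FOLLOW(S) = {$, 1, 2}
FOLLOW(Y) = {$, 1, 2}
FOLLOW(Z) = {$, 1, 2}
Therefore, FOLLOW(Z) = {$, 1, 2}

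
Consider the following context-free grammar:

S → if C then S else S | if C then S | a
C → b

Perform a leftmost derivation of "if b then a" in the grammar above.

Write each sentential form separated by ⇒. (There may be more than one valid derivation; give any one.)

S ⇒ if C then S ⇒ if b then S ⇒ if b then a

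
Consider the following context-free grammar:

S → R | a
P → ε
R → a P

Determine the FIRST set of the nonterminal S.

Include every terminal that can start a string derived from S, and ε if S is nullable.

We compute FIRST(S) using the standard algorithm.
FIRST(P) = {ε}
FIRST(R) = {a}
FIRST(S) = {a}
Therefore, FIRST(S) = {a}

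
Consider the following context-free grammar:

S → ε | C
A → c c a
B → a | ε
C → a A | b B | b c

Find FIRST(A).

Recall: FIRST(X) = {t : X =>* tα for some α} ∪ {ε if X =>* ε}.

We compute FIRST(A) using the standard algorithm.
FIRST(A) = {c}
FIRST(B) = {a, ε}
FIRST(C) = {a, b}
FIRST(S) = {a, b, ε}
Therefore, FIRST(A) = {c}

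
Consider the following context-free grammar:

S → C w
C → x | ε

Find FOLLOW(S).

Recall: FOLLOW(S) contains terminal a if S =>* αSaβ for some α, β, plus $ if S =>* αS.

We compute FOLLOW(S) using the standard algorithm.
FOLLOW(S) starts with {$}.
FIRST(C) = {x, ε}
FIRST(S) = {w, x}
FOLLOW(C) = {w}
FOLLOW(S) = {$}
Therefore, FOLLOW(S) = {$}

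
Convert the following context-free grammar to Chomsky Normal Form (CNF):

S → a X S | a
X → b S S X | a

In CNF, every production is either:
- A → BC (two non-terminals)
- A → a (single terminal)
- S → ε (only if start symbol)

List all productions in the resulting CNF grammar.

TA → a; S → a; TB → b; X → a; S → TA X0; X0 → X S; X → TB X1; X1 → S X2; X2 → S X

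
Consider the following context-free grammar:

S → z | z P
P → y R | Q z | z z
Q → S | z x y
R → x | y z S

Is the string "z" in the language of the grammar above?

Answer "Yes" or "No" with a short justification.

Yes - a valid derivation exists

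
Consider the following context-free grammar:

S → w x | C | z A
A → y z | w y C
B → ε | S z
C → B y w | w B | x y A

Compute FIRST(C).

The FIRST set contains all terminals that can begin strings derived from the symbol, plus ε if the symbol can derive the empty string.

We compute FIRST(C) using the standard algorithm.
FIRST(A) = {w, y}
FIRST(B) = {w, x, y, z, ε}
FIRST(C) = {w, x, y, z}
FIRST(S) = {w, x, y, z}
Therefore, FIRST(C) = {w, x, y, z}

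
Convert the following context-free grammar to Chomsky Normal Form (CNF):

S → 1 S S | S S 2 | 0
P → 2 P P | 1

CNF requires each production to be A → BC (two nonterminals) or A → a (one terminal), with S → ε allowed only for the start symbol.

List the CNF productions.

T1 → 1; T2 → 2; S → 0; P → 1; S → T1 X0; X0 → S S; S → S X1; X1 → S T2; P → T2 X2; X2 → P P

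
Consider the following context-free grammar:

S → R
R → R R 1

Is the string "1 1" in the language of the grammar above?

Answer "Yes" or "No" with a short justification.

No - no valid derivation exists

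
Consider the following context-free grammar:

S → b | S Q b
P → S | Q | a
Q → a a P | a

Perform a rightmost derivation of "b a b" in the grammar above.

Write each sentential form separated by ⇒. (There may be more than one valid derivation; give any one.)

S ⇒ S Q b ⇒ S a b ⇒ b a b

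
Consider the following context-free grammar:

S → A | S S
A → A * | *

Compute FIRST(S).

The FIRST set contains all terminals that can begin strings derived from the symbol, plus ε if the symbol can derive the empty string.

We compute FIRST(S) using the standard algorithm.
FIRST(A) = {*}
FIRST(S) = {*}
Therefore, FIRST(S) = {*}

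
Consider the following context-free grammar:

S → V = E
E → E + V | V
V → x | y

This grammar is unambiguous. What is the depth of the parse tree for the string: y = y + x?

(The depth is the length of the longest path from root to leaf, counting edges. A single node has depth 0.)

4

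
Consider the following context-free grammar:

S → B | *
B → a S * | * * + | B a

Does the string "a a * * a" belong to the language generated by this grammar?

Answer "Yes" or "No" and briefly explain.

No - no valid derivation exists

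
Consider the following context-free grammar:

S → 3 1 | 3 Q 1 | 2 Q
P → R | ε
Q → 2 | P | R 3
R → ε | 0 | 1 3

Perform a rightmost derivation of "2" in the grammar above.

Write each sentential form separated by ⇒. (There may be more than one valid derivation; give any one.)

S ⇒ 2 Q ⇒ 2 P ⇒ 2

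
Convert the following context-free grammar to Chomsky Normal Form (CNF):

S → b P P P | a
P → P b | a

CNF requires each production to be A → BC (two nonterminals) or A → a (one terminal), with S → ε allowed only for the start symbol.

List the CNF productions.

TB → b; S → a; P → a; S → TB X0; X0 → P X1; X1 → P P; P → P TB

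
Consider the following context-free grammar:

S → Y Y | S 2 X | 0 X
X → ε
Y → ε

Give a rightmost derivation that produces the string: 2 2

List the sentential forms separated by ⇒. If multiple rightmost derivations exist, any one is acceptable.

S ⇒ S 2 X ⇒ S 2 ⇒ S 2 X 2 ⇒ S 2 2 ⇒ Y Y 2 2 ⇒ Y 2 2 ⇒ 2 2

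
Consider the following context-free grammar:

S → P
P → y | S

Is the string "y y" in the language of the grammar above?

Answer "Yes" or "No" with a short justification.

No - no valid derivation exists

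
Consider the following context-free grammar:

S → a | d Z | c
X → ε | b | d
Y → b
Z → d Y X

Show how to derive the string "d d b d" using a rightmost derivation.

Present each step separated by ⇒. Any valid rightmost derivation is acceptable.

S ⇒ d Z ⇒ d d Y X ⇒ d d Y d ⇒ d d b d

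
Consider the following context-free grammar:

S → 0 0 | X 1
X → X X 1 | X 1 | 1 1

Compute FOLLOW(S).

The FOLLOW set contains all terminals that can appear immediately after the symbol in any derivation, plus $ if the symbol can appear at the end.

We compute FOLLOW(S) using the standard algorithm.
FOLLOW(S) starts with {$}.
FIRST(S) = {0, 1}
FIRST(X) = {1}
FOLLOW(S) = {$}
FOLLOW(X) = {1}
Therefore, FOLLOW(S) = {$}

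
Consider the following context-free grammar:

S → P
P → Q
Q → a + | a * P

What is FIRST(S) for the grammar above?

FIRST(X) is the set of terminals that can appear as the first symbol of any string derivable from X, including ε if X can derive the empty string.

We compute FIRST(S) using the standard algorithm.
FIRST(P) = {a}
FIRST(Q) = {a}
FIRST(S) = {a}
Therefore, FIRST(S) = {a}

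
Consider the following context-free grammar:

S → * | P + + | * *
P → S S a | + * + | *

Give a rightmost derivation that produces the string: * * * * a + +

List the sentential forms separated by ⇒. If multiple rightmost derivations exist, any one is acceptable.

S ⇒ P + + ⇒ S S a + + ⇒ S * * a + + ⇒ * * * * a + +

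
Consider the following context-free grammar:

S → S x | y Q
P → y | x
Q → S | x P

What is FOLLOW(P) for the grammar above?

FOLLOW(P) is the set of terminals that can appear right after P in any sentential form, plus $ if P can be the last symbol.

We compute FOLLOW(P) using the standard algorithm.
FOLLOW(S) starts with {$}.
FIRST(P) = {x, y}
FIRST(Q) = {x, y}
FIRST(S) = {y}
FOLLOW(P) = {$, x}
FOLLOW(Q) = {$, x}
FOLLOW(S) = {$, x}
Therefore, FOLLOW(P) = {$, x}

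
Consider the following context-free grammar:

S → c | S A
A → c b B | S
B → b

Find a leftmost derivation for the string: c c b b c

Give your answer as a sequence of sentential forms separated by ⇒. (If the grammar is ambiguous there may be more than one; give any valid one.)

S ⇒ S A ⇒ S A A ⇒ c A A ⇒ c c b B A ⇒ c c b b A ⇒ c c b b S ⇒ c c b b c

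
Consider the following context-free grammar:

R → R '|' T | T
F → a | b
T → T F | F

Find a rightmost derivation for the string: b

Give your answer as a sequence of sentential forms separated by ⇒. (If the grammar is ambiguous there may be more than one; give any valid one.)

R ⇒ T ⇒ F ⇒ b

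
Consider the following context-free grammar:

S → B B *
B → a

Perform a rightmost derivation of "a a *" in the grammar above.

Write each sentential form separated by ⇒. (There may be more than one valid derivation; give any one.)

S ⇒ B B * ⇒ B a * ⇒ a a *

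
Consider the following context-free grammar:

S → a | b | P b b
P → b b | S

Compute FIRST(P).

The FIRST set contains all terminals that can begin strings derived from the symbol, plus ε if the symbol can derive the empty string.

We compute FIRST(P) using the standard algorithm.
FIRST(P) = {a, b}
FIRST(S) = {a, b}
Therefore, FIRST(P) = {a, b}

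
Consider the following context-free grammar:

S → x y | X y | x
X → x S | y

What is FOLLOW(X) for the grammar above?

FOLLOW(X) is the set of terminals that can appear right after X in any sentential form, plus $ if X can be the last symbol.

We compute FOLLOW(X) using the standard algorithm.
FOLLOW(S) starts with {$}.
FIRST(S) = {x, y}
FIRST(X) = {x, y}
FOLLOW(S) = {$, y}
FOLLOW(X) = {y}
Therefore, FOLLOW(X) = {y}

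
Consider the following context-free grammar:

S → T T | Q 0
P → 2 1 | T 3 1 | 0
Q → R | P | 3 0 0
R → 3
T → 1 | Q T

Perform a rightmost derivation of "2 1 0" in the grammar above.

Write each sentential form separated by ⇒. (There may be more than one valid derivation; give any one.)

S ⇒ Q 0 ⇒ P 0 ⇒ 2 1 0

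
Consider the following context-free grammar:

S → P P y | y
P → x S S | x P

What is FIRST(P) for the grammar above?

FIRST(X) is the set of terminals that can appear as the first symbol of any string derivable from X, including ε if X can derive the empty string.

We compute FIRST(P) using the standard algorithm.
FIRST(P) = {x}
FIRST(S) = {x, y}
Therefore, FIRST(P) = {x}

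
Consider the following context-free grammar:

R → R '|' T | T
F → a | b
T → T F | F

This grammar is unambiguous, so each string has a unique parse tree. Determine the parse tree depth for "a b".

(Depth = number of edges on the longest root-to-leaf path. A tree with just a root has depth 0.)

4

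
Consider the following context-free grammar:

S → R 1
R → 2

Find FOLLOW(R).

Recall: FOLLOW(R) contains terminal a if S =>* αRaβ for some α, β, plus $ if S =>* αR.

We compute FOLLOW(R) using the standard algorithm.
FOLLOW(S) starts with {$}.
FIRST(R) = {2}
FIRST(S) = {2}
FOLLOW(R) = {1}
FOLLOW(S) = {$}
Therefore, FOLLOW(R) = {1}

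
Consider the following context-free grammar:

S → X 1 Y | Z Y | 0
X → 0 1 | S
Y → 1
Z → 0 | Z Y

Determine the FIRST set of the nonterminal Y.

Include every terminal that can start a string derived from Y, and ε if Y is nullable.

We compute FIRST(Y) using the standard algorithm.
FIRST(S) = {0}
FIRST(X) = {0}
FIRST(Y) = {1}
FIRST(Z) = {0}
Therefore, FIRST(Y) = {1}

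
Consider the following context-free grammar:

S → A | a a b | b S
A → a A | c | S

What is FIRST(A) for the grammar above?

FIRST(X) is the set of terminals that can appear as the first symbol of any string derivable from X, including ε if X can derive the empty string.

We compute FIRST(A) using the standard algorithm.
FIRST(A) = {a, b, c}
FIRST(S) = {a, b, c}
Therefore, FIRST(A) = {a, b, c}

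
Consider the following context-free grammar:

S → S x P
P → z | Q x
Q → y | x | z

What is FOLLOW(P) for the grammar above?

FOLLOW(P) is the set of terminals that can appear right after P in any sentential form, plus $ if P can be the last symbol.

We compute FOLLOW(P) using the standard algorithm.
FOLLOW(S) starts with {$}.
FIRST(P) = {x, y, z}
FIRST(Q) = {x, y, z}
FIRST(S) = {}
FOLLOW(P) = {$, x}
FOLLOW(Q) = {x}
FOLLOW(S) = {$, x}
Therefore, FOLLOW(P) = {$, x}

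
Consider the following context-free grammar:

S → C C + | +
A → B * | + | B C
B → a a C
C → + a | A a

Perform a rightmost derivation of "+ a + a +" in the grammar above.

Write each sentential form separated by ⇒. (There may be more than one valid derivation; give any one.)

S ⇒ C C + ⇒ C + a + ⇒ + a + a +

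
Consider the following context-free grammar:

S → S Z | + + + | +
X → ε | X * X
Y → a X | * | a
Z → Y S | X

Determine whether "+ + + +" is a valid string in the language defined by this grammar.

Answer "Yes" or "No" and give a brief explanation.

No - no valid derivation exists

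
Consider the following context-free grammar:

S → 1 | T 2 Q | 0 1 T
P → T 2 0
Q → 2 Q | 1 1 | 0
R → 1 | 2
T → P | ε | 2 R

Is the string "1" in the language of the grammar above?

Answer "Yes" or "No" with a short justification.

Yes - a valid derivation exists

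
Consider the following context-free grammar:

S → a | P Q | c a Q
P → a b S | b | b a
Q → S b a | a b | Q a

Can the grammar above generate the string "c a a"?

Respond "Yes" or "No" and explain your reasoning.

No - no valid derivation exists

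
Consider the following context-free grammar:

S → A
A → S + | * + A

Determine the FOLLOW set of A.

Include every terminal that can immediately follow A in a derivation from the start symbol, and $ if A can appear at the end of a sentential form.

We compute FOLLOW(A) using the standard algorithm.
FOLLOW(S) starts with {$}.
FIRST(A) = {*}
FIRST(S) = {*}
FOLLOW(A) = {$, +}
FOLLOW(S) = {$, +}
Therefore, FOLLOW(A) = {$, +}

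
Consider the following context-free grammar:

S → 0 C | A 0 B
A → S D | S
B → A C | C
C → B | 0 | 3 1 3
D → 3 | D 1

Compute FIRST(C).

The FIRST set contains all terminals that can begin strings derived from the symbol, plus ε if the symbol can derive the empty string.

We compute FIRST(C) using the standard algorithm.
FIRST(A) = {0}
FIRST(B) = {0, 3}
FIRST(C) = {0, 3}
FIRST(D) = {3}
FIRST(S) = {0}
Therefore, FIRST(C) = {0, 3}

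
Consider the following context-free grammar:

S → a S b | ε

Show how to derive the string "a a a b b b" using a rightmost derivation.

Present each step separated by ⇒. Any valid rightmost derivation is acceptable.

S ⇒ a S b ⇒ a a S b b ⇒ a a a S b b b ⇒ a a a b b b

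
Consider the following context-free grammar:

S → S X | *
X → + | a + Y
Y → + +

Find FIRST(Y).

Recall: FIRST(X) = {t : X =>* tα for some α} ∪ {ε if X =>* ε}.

We compute FIRST(Y) using the standard algorithm.
FIRST(S) = {*}
FIRST(X) = {+, a}
FIRST(Y) = {+}
Therefore, FIRST(Y) = {+}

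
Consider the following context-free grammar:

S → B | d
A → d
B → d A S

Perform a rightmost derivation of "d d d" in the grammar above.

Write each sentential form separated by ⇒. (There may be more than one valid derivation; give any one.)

S ⇒ B ⇒ d A S ⇒ d A d ⇒ d d d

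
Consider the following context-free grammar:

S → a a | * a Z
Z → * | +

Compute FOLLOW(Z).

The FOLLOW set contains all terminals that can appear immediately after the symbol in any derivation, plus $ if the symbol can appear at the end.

We compute FOLLOW(Z) using the standard algorithm.
FOLLOW(S) starts with {$}.
FIRST(S) = {*, a}
FIRST(Z) = {*, +}
FOLLOW(S) = {$}
FOLLOW(Z) = {$}
Therefore, FOLLOW(Z) = {$}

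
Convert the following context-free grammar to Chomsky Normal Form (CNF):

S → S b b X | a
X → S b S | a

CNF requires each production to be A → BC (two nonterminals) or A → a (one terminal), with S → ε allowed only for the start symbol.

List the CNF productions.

TB → b; S → a; X → a; S → S X0; X0 → TB X1; X1 → TB X; X → S X2; X2 → TB S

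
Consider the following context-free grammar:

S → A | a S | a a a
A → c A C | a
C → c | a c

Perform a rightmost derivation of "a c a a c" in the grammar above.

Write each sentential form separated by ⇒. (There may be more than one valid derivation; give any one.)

S ⇒ a S ⇒ a A ⇒ a c A C ⇒ a c A a c ⇒ a c a a c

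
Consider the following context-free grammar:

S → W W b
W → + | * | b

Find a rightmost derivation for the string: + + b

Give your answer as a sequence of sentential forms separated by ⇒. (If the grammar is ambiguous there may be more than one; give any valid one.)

S ⇒ W W b ⇒ W + b ⇒ + + b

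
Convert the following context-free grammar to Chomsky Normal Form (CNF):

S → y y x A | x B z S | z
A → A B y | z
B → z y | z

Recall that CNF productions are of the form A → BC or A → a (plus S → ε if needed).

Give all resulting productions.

TY → y; TX → x; TZ → z; S → z; A → z; B → z; S → TY X0; X0 → TY X1; X1 → TX A; S → TX X2; X2 → B X3; X3 → TZ S; A → A X4; X4 → B TY; B → TZ TY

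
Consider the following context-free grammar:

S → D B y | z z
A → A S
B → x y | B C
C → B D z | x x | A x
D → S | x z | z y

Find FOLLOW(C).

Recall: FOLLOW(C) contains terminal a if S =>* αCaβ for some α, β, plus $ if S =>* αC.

We compute FOLLOW(C) using the standard algorithm.
FOLLOW(S) starts with {$}.
FIRST(A) = {}
FIRST(B) = {x}
FIRST(C) = {x}
FIRST(D) = {x, z}
FIRST(S) = {x, z}
FOLLOW(A) = {x, z}
FOLLOW(B) = {x, y, z}
FOLLOW(C) = {x, y, z}
FOLLOW(D) = {x, z}
FOLLOW(S) = {$, x, z}
Therefore, FOLLOW(C) = {x, y, z}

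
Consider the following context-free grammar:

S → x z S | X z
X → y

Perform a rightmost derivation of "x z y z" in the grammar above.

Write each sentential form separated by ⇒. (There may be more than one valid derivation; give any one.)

S ⇒ x z S ⇒ x z X z ⇒ x z y z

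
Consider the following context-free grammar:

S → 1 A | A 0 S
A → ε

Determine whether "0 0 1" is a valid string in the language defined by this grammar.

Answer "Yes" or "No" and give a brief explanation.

Yes - a valid derivation exists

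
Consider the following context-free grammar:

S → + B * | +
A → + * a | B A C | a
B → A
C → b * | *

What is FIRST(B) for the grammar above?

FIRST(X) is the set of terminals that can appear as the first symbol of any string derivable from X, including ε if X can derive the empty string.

We compute FIRST(B) using the standard algorithm.
FIRST(A) = {+, a}
FIRST(B) = {+, a}
FIRST(C) = {*, b}
FIRST(S) = {+}
Therefore, FIRST(B) = {+, a}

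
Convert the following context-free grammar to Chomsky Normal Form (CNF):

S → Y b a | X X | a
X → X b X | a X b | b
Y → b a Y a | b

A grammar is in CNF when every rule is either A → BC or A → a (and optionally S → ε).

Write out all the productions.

TB → b; TA → a; S → a; X → b; Y → b; S → Y X0; X0 → TB TA; S → X X; X → X X1; X1 → TB X; X → TA X2; X2 → X TB; Y → TB X3; X3 → TA X4; X4 → Y TA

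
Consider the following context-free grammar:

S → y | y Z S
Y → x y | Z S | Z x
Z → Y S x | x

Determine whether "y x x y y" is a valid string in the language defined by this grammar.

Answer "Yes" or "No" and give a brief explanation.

No - no valid derivation exists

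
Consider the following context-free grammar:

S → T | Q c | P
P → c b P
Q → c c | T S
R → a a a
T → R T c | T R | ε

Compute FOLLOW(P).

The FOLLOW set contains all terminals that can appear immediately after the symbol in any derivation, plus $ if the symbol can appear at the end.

We compute FOLLOW(P) using the standard algorithm.
FOLLOW(S) starts with {$}.
FIRST(P) = {c}
FIRST(Q) = {a, c, ε}
FIRST(R) = {a}
FIRST(S) = {a, c, ε}
FIRST(T) = {a, ε}
FOLLOW(P) = {$, c}
FOLLOW(Q) = {c}
FOLLOW(R) = {$, a, c}
FOLLOW(S) = {$, c}
FOLLOW(T) = {$, a, c}
Therefore, FOLLOW(P) = {$, c}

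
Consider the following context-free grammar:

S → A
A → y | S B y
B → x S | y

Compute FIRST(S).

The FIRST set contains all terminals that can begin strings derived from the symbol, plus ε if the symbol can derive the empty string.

We compute FIRST(S) using the standard algorithm.
FIRST(A) = {y}
FIRST(B) = {x, y}
FIRST(S) = {y}
Therefore, FIRST(S) = {y}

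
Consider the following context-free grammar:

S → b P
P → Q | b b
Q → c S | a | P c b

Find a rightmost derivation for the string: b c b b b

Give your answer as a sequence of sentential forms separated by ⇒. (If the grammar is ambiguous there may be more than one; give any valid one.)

S ⇒ b P ⇒ b Q ⇒ b c S ⇒ b c b P ⇒ b c b b b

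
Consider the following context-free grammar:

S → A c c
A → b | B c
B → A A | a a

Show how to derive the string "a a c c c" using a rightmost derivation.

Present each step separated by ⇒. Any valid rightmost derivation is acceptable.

S ⇒ A c c ⇒ B c c c ⇒ a a c c c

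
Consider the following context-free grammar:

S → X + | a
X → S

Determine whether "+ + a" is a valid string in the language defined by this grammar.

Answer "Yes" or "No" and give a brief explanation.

No - no valid derivation exists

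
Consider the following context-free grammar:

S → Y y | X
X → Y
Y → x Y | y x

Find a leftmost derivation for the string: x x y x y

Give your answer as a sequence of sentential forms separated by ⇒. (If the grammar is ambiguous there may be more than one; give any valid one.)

S ⇒ Y y ⇒ x Y y ⇒ x x Y y ⇒ x x y x y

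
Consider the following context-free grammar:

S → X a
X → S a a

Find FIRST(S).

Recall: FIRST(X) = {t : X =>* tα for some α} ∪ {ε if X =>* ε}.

We compute FIRST(S) using the standard algorithm.
FIRST(S) = {}
FIRST(X) = {}
Therefore, FIRST(S) = {}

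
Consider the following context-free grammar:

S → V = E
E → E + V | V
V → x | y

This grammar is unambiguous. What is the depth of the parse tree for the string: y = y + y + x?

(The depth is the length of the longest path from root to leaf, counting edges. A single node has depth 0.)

5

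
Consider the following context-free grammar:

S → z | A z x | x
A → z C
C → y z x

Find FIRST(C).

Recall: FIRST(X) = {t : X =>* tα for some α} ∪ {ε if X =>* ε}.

We compute FIRST(C) using the standard algorithm.
FIRST(A) = {z}
FIRST(C) = {y}
FIRST(S) = {x, z}
Therefore, FIRST(C) = {y}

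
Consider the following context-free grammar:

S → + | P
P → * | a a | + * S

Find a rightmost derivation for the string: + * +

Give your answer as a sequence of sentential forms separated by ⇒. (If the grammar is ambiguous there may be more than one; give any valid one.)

S ⇒ P ⇒ + * S ⇒ + * +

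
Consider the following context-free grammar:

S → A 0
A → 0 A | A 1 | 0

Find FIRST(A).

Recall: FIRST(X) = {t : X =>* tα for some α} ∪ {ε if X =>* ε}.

We compute FIRST(A) using the standard algorithm.
FIRST(A) = {0}
FIRST(S) = {0}
Therefore, FIRST(A) = {0}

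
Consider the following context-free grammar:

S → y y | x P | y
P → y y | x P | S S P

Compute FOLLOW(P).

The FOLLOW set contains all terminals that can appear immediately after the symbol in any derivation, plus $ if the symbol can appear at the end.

We compute FOLLOW(P) using the standard algorithm.
FOLLOW(S) starts with {$}.
FIRST(P) = {x, y}
FIRST(S) = {x, y}
FOLLOW(P) = {$, x, y}
FOLLOW(S) = {$, x, y}
Therefore, FOLLOW(P) = {$, x, y}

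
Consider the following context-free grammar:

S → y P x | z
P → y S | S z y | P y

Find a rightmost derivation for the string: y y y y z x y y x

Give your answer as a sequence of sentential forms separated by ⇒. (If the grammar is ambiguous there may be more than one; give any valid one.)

S ⇒ y P x ⇒ y P y x ⇒ y P y y x ⇒ y y S y y x ⇒ y y y P x y y x ⇒ y y y y S x y y x ⇒ y y y y z x y y x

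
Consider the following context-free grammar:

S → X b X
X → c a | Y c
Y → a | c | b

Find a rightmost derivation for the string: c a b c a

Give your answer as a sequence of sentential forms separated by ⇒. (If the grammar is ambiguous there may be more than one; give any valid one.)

S ⇒ X b X ⇒ X b c a ⇒ c a b c a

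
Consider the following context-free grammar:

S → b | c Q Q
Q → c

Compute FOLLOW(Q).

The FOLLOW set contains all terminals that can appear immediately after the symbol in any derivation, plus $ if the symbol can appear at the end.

We compute FOLLOW(Q) using the standard algorithm.
FOLLOW(S) starts with {$}.
FIRST(Q) = {c}
FIRST(S) = {b, c}
FOLLOW(Q) = {$, c}
FOLLOW(S) = {$}
Therefore, FOLLOW(Q) = {$, c}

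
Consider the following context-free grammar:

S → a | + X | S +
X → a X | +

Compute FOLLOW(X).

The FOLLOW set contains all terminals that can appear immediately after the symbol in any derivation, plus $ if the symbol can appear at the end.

We compute FOLLOW(X) using the standard algorithm.
FOLLOW(S) starts with {$}.
FIRST(S) = {+, a}
FIRST(X) = {+, a}
FOLLOW(S) = {$, +}
FOLLOW(X) = {$, +}
Therefore, FOLLOW(X) = {$, +}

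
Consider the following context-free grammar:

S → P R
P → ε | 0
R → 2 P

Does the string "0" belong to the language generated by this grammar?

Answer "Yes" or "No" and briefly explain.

No - no valid derivation exists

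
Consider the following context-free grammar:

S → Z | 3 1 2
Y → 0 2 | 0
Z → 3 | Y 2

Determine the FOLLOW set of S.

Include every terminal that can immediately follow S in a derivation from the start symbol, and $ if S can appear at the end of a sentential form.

We compute FOLLOW(S) using the standard algorithm.
FOLLOW(S) starts with {$}.
FIRST(S) = {0, 3}
FIRST(Y) = {0}
FIRST(Z) = {0, 3}
FOLLOW(S) = {$}
FOLLOW(Y) = {2}
FOLLOW(Z) = {$}
Therefore, FOLLOW(S) = {$}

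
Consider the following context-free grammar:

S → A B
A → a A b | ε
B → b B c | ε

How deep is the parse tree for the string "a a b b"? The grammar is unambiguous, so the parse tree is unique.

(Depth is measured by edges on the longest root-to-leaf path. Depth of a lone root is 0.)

4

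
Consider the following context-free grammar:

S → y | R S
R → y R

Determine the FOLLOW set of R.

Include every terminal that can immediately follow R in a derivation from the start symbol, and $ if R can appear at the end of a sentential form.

We compute FOLLOW(R) using the standard algorithm.
FOLLOW(S) starts with {$}.
FIRST(R) = {y}
FIRST(S) = {y}
FOLLOW(R) = {y}
FOLLOW(S) = {$}
Therefore, FOLLOW(R) = {y}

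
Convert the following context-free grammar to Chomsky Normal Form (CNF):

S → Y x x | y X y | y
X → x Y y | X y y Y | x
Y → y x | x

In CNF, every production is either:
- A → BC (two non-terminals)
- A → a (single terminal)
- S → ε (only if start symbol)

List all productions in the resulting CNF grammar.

TX → x; TY → y; S → y; X → x; Y → x; S → Y X0; X0 → TX TX; S → TY X1; X1 → X TY; X → TX X2; X2 → Y TY; X → X X3; X3 → TY X4; X4 → TY Y; Y → TY TX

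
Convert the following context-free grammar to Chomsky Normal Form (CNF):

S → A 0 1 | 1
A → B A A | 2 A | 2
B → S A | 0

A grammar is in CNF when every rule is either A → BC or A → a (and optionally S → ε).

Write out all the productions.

T0 → 0; T1 → 1; S → 1; T2 → 2; A → 2; B → 0; S → A X0; X0 → T0 T1; A → B X1; X1 → A A; A → T2 A; B → S A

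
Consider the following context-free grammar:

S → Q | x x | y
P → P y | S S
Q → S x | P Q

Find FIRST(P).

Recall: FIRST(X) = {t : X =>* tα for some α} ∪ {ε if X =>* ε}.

We compute FIRST(P) using the standard algorithm.
FIRST(P) = {x, y}
FIRST(Q) = {x, y}
FIRST(S) = {x, y}
Therefore, FIRST(P) = {x, y}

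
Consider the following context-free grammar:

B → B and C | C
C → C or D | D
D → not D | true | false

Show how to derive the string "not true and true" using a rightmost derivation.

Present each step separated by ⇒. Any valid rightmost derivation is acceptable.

B ⇒ B and C ⇒ B and D ⇒ B and true ⇒ C and true ⇒ D and true ⇒ not D and true ⇒ not true and true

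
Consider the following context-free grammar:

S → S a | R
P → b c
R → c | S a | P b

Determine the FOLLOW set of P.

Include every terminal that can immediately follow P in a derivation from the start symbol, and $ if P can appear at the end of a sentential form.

We compute FOLLOW(P) using the standard algorithm.
FOLLOW(S) starts with {$}.
FIRST(P) = {b}
FIRST(R) = {b, c}
FIRST(S) = {b, c}
FOLLOW(P) = {b}
FOLLOW(R) = {$, a}
FOLLOW(S) = {$, a}
Therefore, FOLLOW(P) = {b}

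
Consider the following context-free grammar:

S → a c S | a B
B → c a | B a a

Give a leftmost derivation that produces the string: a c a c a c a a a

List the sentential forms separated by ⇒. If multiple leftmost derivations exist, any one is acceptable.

S ⇒ a c S ⇒ a c a c S ⇒ a c a c a B ⇒ a c a c a B a a ⇒ a c a c a c a a a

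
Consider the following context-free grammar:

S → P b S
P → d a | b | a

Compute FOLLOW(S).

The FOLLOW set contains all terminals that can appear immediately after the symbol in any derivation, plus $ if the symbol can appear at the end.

We compute FOLLOW(S) using the standard algorithm.
FOLLOW(S) starts with {$}.
FIRST(P) = {a, b, d}
FIRST(S) = {a, b, d}
FOLLOW(P) = {b}
FOLLOW(S) = {$}
Therefore, FOLLOW(S) = {$}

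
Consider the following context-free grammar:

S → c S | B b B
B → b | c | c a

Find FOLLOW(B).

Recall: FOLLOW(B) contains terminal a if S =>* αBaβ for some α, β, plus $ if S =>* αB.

We compute FOLLOW(B) using the standard algorithm.
FOLLOW(S) starts with {$}.
FIRST(B) = {b, c}
FIRST(S) = {b, c}
FOLLOW(B) = {$, b}
FOLLOW(S) = {$}
Therefore, FOLLOW(B) = {$, b}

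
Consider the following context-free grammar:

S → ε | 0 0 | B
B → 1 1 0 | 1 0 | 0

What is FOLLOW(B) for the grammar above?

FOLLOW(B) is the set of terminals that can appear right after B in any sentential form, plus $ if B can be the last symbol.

We compute FOLLOW(B) using the standard algorithm.
FOLLOW(S) starts with {$}.
FIRST(B) = {0, 1}
FIRST(S) = {0, 1, ε}
FOLLOW(B) = {$}
FOLLOW(S) = {$}
Therefore, FOLLOW(B) = {$}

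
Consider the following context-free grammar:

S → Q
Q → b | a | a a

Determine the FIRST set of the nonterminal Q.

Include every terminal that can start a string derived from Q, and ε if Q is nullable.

We compute FIRST(Q) using the standard algorithm.
FIRST(Q) = {a, b}
FIRST(S) = {a, b}
Therefore, FIRST(Q) = {a, b}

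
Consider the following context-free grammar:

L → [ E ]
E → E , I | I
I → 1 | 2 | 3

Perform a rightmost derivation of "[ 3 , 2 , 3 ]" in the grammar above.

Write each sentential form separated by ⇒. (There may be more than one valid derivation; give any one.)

L ⇒ [ E ] ⇒ [ E , I ] ⇒ [ E , 3 ] ⇒ [ E , I , 3 ] ⇒ [ E , 2 , 3 ] ⇒ [ I , 2 , 3 ] ⇒ [ 3 , 2 , 3 ]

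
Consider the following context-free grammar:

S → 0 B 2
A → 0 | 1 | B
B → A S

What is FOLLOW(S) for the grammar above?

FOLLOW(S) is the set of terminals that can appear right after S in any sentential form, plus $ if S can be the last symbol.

We compute FOLLOW(S) using the standard algorithm.
FOLLOW(S) starts with {$}.
FIRST(A) = {0, 1}
FIRST(B) = {0, 1}
FIRST(S) = {0}
FOLLOW(A) = {0}
FOLLOW(B) = {0, 2}
FOLLOW(S) = {$, 0, 2}
Therefore, FOLLOW(S) = {$, 0, 2}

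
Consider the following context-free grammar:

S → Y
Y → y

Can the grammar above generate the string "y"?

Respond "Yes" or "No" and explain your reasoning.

Yes - a valid derivation exists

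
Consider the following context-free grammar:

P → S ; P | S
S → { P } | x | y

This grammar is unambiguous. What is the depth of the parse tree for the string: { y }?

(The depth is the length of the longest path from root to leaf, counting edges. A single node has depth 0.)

4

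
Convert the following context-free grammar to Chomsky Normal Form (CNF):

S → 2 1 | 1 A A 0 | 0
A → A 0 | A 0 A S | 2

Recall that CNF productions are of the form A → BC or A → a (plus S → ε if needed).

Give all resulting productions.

T2 → 2; T1 → 1; T0 → 0; S → 0; A → 2; S → T2 T1; S → T1 X0; X0 → A X1; X1 → A T0; A → A T0; A → A X2; X2 → T0 X3; X3 → A S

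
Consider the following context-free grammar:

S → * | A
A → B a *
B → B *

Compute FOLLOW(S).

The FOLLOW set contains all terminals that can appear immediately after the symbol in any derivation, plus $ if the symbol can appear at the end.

We compute FOLLOW(S) using the standard algorithm.
FOLLOW(S) starts with {$}.
FIRST(A) = {}
FIRST(B) = {}
FIRST(S) = {*}
FOLLOW(A) = {$}
FOLLOW(B) = {*, a}
FOLLOW(S) = {$}
Therefore, FOLLOW(S) = {$}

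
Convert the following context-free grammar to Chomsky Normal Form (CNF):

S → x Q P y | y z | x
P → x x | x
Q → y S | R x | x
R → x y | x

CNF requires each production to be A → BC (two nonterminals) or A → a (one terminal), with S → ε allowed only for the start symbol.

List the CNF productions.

TX → x; TY → y; TZ → z; S → x; P → x; Q → x; R → x; S → TX X0; X0 → Q X1; X1 → P TY; S → TY TZ; P → TX TX; Q → TY S; Q → R TX; R → TX TY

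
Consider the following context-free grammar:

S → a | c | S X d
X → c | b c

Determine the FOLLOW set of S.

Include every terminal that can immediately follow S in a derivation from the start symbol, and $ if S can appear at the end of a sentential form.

We compute FOLLOW(S) using the standard algorithm.
FOLLOW(S) starts with {$}.
FIRST(S) = {a, c}
FIRST(X) = {b, c}
FOLLOW(S) = {$, b, c}
FOLLOW(X) = {d}
Therefore, FOLLOW(S) = {$, b, c}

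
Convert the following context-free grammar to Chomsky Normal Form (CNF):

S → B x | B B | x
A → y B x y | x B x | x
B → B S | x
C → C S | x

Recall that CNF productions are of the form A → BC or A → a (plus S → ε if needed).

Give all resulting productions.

TX → x; S → x; TY → y; A → x; B → x; C → x; S → B TX; S → B B; A → TY X0; X0 → B X1; X1 → TX TY; A → TX X2; X2 → B TX; B → B S; C → C S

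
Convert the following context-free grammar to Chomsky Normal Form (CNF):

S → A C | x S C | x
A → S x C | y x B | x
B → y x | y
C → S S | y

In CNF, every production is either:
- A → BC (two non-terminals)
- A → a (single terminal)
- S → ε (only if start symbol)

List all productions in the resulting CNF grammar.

TX → x; S → x; TY → y; A → x; B → y; C → y; S → A C; S → TX X0; X0 → S C; A → S X1; X1 → TX C; A → TY X2; X2 → TX B; B → TY TX; C → S S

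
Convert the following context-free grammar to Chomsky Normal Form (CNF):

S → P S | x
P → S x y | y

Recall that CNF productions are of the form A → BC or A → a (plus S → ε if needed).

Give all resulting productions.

S → x; TX → x; TY → y; P → y; S → P S; P → S X0; X0 → TX TY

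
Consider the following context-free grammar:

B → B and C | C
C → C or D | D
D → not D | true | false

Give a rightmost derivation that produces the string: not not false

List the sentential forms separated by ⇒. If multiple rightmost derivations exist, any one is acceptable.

B ⇒ C ⇒ D ⇒ not D ⇒ not not D ⇒ not not false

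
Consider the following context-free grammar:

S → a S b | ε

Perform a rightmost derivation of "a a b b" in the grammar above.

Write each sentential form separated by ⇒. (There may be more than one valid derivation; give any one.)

S ⇒ a S b ⇒ a a S b b ⇒ a a b b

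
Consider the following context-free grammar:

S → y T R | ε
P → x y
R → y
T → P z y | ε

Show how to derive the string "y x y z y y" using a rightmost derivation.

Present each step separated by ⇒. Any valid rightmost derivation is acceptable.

S ⇒ y T R ⇒ y T y ⇒ y P z y y ⇒ y x y z y y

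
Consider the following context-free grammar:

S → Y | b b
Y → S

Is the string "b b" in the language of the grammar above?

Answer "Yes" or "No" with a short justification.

Yes - a valid derivation exists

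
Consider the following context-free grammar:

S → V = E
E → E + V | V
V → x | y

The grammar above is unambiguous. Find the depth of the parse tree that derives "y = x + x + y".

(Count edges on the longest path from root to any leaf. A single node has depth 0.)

5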